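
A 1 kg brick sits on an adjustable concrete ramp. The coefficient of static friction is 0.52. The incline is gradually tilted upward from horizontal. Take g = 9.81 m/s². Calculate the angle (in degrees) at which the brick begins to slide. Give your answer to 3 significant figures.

At the threshold of sliding, static friction is at its maximum μ_s N and exactly balances the weight component along the incline: mg sin θ = μ_s mg cos θ.
Hence tan θ = μ_s = 0.52, so θ = arctan(0.52) = 27.4744°.

27.5°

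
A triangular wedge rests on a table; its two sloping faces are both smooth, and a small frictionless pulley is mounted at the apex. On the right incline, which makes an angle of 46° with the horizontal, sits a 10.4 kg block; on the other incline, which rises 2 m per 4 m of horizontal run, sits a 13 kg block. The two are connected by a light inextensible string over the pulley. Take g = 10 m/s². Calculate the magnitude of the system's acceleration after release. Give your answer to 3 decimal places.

0.713 m/s²

Resolve each weight along its own incline: the 10.4 kg mass has component 10.4 × 10 × sin 46° = 74.811 N down its slope, and the 13 kg mass has 13 × 10 × sin 26.57° = 58.138 N down its slope.
The 10.4 kg side's 74.811 N exceeds the other side's 58.138 N, so that mass slides down and the 13 kg mass slides up. Taking that direction as positive, Newton's second law for the whole system gives 74.811 − 58.138 = (10.4 + 13) a, so a = 16.673 / 23.4 = 0.7125 m/s².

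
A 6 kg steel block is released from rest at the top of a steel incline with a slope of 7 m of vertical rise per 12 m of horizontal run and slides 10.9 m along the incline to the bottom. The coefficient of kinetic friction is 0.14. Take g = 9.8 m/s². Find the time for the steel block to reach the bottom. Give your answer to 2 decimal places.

2.41 s

The weight component along the incline is mg sin 30.26° = 29.628 N and the normal force is N = mg cos 30.26° = 50.790 N.
Friction up the slope is f = μN = 0.14 × 50.790 = 7.111 N, so the net downslope force is 29.628 − 7.111 = 22.517 N and a = 22.517 / 6 = 3.7528 m/s².
Starting from rest, L = ½at², so t = √(2L/a) = √(2 × 10.9 / 3.7528) = 2.4102 s.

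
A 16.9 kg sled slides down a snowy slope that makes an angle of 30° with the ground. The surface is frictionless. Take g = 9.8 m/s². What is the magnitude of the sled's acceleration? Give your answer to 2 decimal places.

Resolving the weight along the incline: the component pulling the sled down the slope is mg sin 30° = 16.9 × 9.8 × 0.5000 = 82.810 N, and the normal force is N = mg cos 30° = 16.9 × 9.8 × 0.8660 = 143.427 N.
With no friction the net force along the incline is 82.810 N, so a = g sin 30° = 82.810 / 16.9 = 4.9000 m/s².

4.90 m/s²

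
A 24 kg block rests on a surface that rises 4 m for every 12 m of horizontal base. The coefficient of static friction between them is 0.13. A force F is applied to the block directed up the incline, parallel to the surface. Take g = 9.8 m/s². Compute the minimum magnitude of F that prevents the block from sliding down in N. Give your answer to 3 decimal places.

45.370 N

The normal force is N = mg cos 18.43° = 223.130 N. With F at its minimum the block is on the verge of sliding down, so static friction is at its maximum μ_s N = 0.13 × 223.130 = 29.007 N and acts up the slope.
Equilibrium along the incline: F + μ_s N = mg sin 18.43°, so F = 74.377 − 29.007 = 45.370 N.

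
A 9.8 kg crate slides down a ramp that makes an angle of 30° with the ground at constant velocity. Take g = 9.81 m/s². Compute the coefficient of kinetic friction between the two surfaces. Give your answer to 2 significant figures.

At constant velocity the net force along the incline is zero: mg sin 30° = μ mg cos 30°.
So μ = tan 30° = 0.5000 / 0.8660 = 0.5774.

0.58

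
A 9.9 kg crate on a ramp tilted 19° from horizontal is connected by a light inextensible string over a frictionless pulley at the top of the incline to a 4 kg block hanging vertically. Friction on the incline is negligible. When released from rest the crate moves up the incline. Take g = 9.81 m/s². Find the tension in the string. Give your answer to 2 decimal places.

37.05 N

For the crate on the incline: the weight component along the slope is m₁g sin 19° = 9.9 × 9.81 × 0.3256 = 31.622 N and the normal force is N = m₁g cos 19° = 91.828 N.
Newton's second law for the crate (up-slope positive): T − 31.622 = 9.9 a. For the hanging block (downward positive): 4 × 9.81 − T = 4 a.
Adding the two equations eliminates T: 7.618 = 13.9 a, so a = 0.5481 m/s².
Then from the hanging block's equation, T = 4 × (9.81 − 0.5481) = 37.048 N.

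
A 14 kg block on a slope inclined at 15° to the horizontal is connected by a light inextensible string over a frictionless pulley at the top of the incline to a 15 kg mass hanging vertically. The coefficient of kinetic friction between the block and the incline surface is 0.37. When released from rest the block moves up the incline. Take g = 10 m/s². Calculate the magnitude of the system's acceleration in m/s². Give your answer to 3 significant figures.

2.20 m/s²

For the block on the incline: the weight component along the slope is m₁g sin 15° = 14 × 10 × 0.2588 = 36.232 N and the normal force is N = m₁g cos 15° = 135.230 N.
Kinetic friction opposes the block's motion up the incline: f = μN = 0.37 × 135.230 = 50.035 N acting down the slope.
Newton's second law for the block (up-slope positive): T − 36.232 − 50.035 = 14 a. For the hanging mass (downward positive): 15 × 10 − T = 15 a.
Adding the two equations eliminates T: 63.733 = 29 a, so a = 2.1977 m/s².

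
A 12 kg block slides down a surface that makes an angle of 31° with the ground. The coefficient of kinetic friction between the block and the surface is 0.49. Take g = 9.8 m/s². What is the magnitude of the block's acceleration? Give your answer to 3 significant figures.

0.931 m/s²

Resolving the weight along the incline: the component pulling the block down the slope is mg sin 31° = 12 × 9.8 × 0.5150 = 60.564 N, and the normal force is N = mg cos 31° = 12 × 9.8 × 0.8572 = 100.807 N.
Kinetic friction acts up the slope with magnitude f = μN = 0.49 × 100.807 = 49.395 N.
Net force along the incline is 60.564 − 49.395 = 11.169 N, so a = 11.169 / 12 = 0.9308 m/s².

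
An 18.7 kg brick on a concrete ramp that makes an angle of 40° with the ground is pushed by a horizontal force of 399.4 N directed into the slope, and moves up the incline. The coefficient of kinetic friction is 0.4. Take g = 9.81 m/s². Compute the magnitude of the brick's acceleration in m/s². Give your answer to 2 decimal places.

The horizontal push has components F cos 40° = 399.4 × 0.7660 = 305.940 N up the incline and F sin 40° = 399.4 × 0.6428 = 256.734 N pressing into the surface.
The normal force is therefore N = mg cos 40° + F sin 40° = 140.520 + 256.734 = 397.254 N, and kinetic friction down the slope is μN = 0.4 × 397.254 = 158.902 N.
Along the incline: F cos 40° − mg sin 40° − μN = ma, so 305.940 − 117.920 − 158.902 = 18.7 a, giving a = 1.5571 m/s².

1.56 m/s²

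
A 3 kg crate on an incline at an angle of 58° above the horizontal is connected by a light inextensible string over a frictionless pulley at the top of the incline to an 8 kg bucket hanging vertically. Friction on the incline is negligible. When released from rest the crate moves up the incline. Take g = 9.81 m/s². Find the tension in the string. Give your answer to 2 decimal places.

For the crate on the incline: the weight component along the slope is m₁g sin 58° = 3 × 9.81 × 0.8480 = 24.957 N and the normal force is N = m₁g cos 58° = 15.596 N.
Newton's second law for the crate (up-slope positive): T − 24.957 = 3 a. For the hanging bucket (downward positive): 8 × 9.81 − T = 8 a.
Adding the two equations eliminates T: 53.523 = 11 a, so a = 4.8657 m/s².
Then from the hanging bucket's equation, T = 8 × (9.81 − 4.8657) = 39.554 N.

39.55 N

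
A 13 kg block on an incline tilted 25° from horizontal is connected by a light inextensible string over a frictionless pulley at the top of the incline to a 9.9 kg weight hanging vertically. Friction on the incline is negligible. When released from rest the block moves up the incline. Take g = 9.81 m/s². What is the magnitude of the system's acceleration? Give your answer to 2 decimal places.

For the block on the incline: the weight component along the slope is m₁g sin 25° = 13 × 9.81 × 0.4226 = 53.894 N and the normal force is N = m₁g cos 25° = 115.581 N.
Newton's second law for the block (up-slope positive): T − 53.894 = 13 a. For the hanging weight (downward positive): 9.9 × 9.81 − T = 9.9 a.
Adding the two equations eliminates T: 43.225 = 22.9 a, so a = 1.8876 m/s².

1.89 m/s²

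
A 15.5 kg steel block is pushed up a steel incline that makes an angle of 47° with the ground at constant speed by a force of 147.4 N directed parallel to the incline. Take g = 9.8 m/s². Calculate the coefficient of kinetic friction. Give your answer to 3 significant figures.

0.350

At constant speed ΣF = 0 along the incline. The applied 147.4 N acts up the slope; the weight component mg sin 47° = 111.093 N and kinetic friction μN both act down the slope.
So 147.4 = 111.093 + μ × 103.596, giving μ = (147.4 − 111.093) / 103.596 = 0.3505.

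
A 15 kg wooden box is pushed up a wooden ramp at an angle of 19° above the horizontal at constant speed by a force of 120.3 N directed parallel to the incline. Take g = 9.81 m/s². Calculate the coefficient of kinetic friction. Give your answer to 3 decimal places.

At constant speed ΣF = 0 along the incline. The applied 120.3 N acts up the slope; the weight component mg sin 19° = 47.907 N and kinetic friction μN both act down the slope.
So 120.3 = 47.907 + μ × 139.133, giving μ = (120.3 − 47.907) / 139.133 = 0.5203.

0.520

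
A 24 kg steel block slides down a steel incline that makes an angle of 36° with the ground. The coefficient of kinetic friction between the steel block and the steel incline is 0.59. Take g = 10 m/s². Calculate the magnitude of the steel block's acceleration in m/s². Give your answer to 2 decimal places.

1.10 m/s²

Resolving the weight along the incline: the component pulling the steel block down the slope is mg sin 36° = 24 × 10 × 0.5878 = 141.072 N, and the normal force is N = mg cos 36° = 24 × 10 × 0.8090 = 194.160 N.
Kinetic friction acts up the slope with magnitude f = μN = 0.59 × 194.160 = 114.554 N.
Net force along the incline is 141.072 − 114.554 = 26.518 N, so a = 26.518 / 24 = 1.1049 m/s².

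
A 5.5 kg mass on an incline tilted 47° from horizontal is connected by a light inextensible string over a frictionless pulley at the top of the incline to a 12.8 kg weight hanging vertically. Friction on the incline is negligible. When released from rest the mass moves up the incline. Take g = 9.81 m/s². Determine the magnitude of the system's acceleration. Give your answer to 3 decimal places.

4.705 m/s²

For the mass on the incline: the weight component along the slope is m₁g sin 47° = 5.5 × 9.81 × 0.7314 = 39.463 N and the normal force is N = m₁g cos 47° = 36.797 N.
Newton's second law for the mass (up-slope positive): T − 39.463 = 5.5 a. For the hanging weight (downward positive): 12.8 × 9.81 − T = 12.8 a.
Adding the two equations eliminates T: 86.105 = 18.3 a, so a = 4.7052 m/s².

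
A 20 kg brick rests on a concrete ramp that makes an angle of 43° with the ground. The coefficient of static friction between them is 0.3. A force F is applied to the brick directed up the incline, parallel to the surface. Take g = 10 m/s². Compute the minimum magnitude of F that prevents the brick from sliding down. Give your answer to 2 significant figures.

93 N

The normal force is N = mg cos 43° = 146.271 N. With F at its minimum the brick is on the verge of sliding down, so static friction is at its maximum μ_s N = 0.3 × 146.271 = 43.881 N and acts up the slope.
Equilibrium along the incline: F + μ_s N = mg sin 43°, so F = 136.400 − 43.881 = 92.519 N.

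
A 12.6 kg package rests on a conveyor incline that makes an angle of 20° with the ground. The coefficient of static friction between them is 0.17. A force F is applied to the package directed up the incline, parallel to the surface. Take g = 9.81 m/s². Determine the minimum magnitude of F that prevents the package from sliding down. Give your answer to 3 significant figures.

The normal force is N = mg cos 20° = 116.152 N. With F at its minimum the package is on the verge of sliding down, so static friction is at its maximum μ_s N = 0.17 × 116.152 = 19.746 N and acts up the slope.
Equilibrium along the incline: F + μ_s N = mg sin 20°, so F = 42.276 − 19.746 = 22.530 N.

22.5 N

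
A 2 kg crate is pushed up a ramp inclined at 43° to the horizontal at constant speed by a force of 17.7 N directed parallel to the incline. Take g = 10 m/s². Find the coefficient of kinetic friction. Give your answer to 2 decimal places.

At constant speed ΣF = 0 along the incline. The applied 17.7 N acts up the slope; the weight component mg sin 43° = 13.640 N and kinetic friction μN both act down the slope.
So 17.7 = 13.640 + μ × 14.627, giving μ = (17.7 − 13.640) / 14.627 = 0.2776.

0.28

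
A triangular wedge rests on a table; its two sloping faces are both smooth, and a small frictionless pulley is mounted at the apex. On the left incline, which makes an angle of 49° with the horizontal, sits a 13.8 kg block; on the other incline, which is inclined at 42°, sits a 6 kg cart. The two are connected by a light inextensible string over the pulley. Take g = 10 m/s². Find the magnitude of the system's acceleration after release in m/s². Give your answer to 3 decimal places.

Resolve each weight along its own incline: the 13.8 kg mass has component 13.8 × 10 × sin 49° = 104.150 N down its slope, and the 6 kg mass has 6 × 10 × sin 42° = 40.148 N down its slope.
The 13.8 kg side's 104.150 N exceeds the other side's 40.148 N, so that mass slides down and the 6 kg mass slides up. Taking that direction as positive, Newton's second law for the whole system gives 104.150 − 40.148 = (13.8 + 6) a, so a = 64.002 / 19.8 = 3.2324 m/s².

3.232 m/s²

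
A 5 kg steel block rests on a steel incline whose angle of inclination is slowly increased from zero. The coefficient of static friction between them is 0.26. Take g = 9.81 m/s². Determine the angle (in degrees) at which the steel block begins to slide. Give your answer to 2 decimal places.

14.57°

At the threshold of sliding, static friction is at its maximum μ_s N and exactly balances the weight component along the incline: mg sin θ = μ_s mg cos θ.
Hence tan θ = μ_s = 0.26, so θ = arctan(0.26) = 14.5742°.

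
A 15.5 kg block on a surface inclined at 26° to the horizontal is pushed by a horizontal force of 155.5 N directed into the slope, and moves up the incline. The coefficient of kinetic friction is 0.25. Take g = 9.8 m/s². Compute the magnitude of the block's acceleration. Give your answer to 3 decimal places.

1.419 m/s²

The horizontal push has components F cos 26° = 155.5 × 0.8988 = 139.763 N up the incline and F sin 26° = 155.5 × 0.4384 = 68.171 N pressing into the surface.
The normal force is therefore N = mg cos 26° + F sin 26° = 136.528 + 68.171 = 204.699 N, and kinetic friction down the slope is μN = 0.25 × 204.699 = 51.175 N.
Along the incline: F cos 26° − mg sin 26° − μN = ma, so 139.763 − 66.593 − 51.175 = 15.5 a, giving a = 1.4190 m/s².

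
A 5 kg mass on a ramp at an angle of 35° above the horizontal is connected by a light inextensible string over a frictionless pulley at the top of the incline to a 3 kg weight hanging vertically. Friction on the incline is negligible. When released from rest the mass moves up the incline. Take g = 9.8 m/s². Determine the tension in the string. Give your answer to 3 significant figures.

For the mass on the incline: the weight component along the slope is m₁g sin 35° = 5 × 9.8 × 0.5736 = 28.106 N and the normal force is N = m₁g cos 35° = 40.138 N.
Newton's second law for the mass (up-slope positive): T − 28.106 = 5 a. For the hanging weight (downward positive): 3 × 9.8 − T = 3 a.
Adding the two equations eliminates T: 1.294 = 8 a, so a = 0.1618 m/s².
Then from the hanging weight's equation, T = 3 × (9.8 − 0.1618) = 28.915 N.

28.9 N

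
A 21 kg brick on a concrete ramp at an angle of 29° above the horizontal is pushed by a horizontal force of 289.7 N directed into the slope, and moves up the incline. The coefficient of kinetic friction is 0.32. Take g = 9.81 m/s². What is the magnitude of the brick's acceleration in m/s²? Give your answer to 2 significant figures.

2.4 m/s²

The horizontal push has components F cos 29° = 289.7 × 0.8746 = 253.372 N up the incline and F sin 29° = 289.7 × 0.4848 = 140.447 N pressing into the surface.
The normal force is therefore N = mg cos 29° + F sin 29° = 180.176 + 140.447 = 320.623 N, and kinetic friction down the slope is μN = 0.32 × 320.623 = 102.599 N.
Along the incline: F cos 29° − mg sin 29° − μN = ma, so 253.372 − 99.874 − 102.599 = 21 a, giving a = 2.4238 m/s².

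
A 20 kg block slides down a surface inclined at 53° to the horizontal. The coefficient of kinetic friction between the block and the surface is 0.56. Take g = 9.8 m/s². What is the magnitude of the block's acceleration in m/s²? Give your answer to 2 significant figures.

Resolving the weight along the incline: the component pulling the block down the slope is mg sin 53° = 20 × 9.8 × 0.7986 = 156.526 N, and the normal force is N = mg cos 53° = 20 × 9.8 × 0.6018 = 117.953 N.
Kinetic friction acts up the slope with magnitude f = μN = 0.56 × 117.953 = 66.054 N.
Net force along the incline is 156.526 − 66.054 = 90.472 N, so a = 90.472 / 20 = 4.5236 m/s².

4.5 m/s²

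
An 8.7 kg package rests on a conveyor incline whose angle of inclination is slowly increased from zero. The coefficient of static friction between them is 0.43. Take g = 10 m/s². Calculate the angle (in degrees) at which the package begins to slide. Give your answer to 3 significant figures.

At the threshold of sliding, static friction is at its maximum μ_s N and exactly balances the weight component along the incline: mg sin θ = μ_s mg cos θ.
Hence tan θ = μ_s = 0.43, so θ = arctan(0.43) = 23.2677°.

23.3°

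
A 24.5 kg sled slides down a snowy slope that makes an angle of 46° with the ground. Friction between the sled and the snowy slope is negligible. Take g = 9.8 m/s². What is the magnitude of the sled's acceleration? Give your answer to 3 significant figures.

Resolving the weight along the incline: the component pulling the sled down the slope is mg sin 46° = 24.5 × 9.8 × 0.7193 = 172.704 N, and the normal force is N = mg cos 46° = 24.5 × 9.8 × 0.6947 = 166.797 N.
With no friction the net force along the incline is 172.704 N, so a = g sin 46° = 172.704 / 24.5 = 7.0491 m/s².

7.05 m/s²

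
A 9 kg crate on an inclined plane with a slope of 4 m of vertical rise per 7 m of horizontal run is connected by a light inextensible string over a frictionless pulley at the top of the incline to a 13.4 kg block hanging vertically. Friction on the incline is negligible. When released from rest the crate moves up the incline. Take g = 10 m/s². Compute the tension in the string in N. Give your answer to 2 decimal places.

80.55 N

For the crate on the incline: the weight component along the slope is m₁g sin 29.74° = 9 × 10 × 0.4961 = 44.649 N and the normal force is N = m₁g cos 29.74° = 78.142 N.
Newton's second law for the crate (up-slope positive): T − 44.649 = 9 a. For the hanging block (downward positive): 13.4 × 10 − T = 13.4 a.
Adding the two equations eliminates T: 89.351 = 22.4 a, so a = 3.9889 m/s².
Then from the hanging block's equation, T = 13.4 × (10 − 3.9889) = 80.549 N.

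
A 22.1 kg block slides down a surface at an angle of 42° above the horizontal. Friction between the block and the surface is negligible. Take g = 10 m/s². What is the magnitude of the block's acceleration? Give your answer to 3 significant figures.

6.69 m/s²

Resolving the weight along the incline: the component pulling the block down the slope is mg sin 42° = 22.1 × 10 × 0.6691 = 147.871 N, and the normal force is N = mg cos 42° = 22.1 × 10 × 0.7431 = 164.225 N.
With no friction the net force along the incline is 147.871 N, so a = g sin 42° = 147.871 / 22.1 = 6.6910 m/s².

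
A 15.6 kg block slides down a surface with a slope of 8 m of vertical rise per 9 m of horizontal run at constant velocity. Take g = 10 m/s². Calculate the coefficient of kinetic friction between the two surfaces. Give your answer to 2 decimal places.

0.89

At constant velocity the net force along the incline is zero: mg sin 41.63° = μ mg cos 41.63°.
So μ = tan 41.63° = 0.6644 / 0.7474 = 0.8889.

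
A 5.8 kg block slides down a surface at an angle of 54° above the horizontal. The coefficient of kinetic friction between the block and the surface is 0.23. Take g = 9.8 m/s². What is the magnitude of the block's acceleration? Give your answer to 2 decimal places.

Resolving the weight along the incline: the component pulling the block down the slope is mg sin 54° = 5.8 × 9.8 × 0.8090 = 45.984 N, and the normal force is N = mg cos 54° = 5.8 × 9.8 × 0.5878 = 33.411 N.
Kinetic friction acts up the slope with magnitude f = μN = 0.23 × 33.411 = 7.685 N.
Net force along the incline is 45.984 − 7.685 = 38.299 N, so a = 38.299 / 5.8 = 6.6033 m/s².

6.60 m/s²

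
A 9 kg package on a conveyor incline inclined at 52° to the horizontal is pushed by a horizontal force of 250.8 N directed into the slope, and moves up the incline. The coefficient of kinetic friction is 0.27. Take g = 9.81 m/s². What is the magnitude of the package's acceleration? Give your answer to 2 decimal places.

The horizontal push has components F cos 52° = 250.8 × 0.6157 = 154.418 N up the incline and F sin 52° = 250.8 × 0.7880 = 197.630 N pressing into the surface.
The normal force is therefore N = mg cos 52° + F sin 52° = 54.360 + 197.630 = 251.990 N, and kinetic friction down the slope is μN = 0.27 × 251.990 = 68.037 N.
Along the incline: F cos 52° − mg sin 52° − μN = ma, so 154.418 − 69.573 − 68.037 = 9 a, giving a = 1.8676 m/s².

1.87 m/s²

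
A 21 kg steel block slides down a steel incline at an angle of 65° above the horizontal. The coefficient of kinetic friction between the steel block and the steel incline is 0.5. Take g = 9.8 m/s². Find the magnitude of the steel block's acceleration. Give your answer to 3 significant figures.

Resolving the weight along the incline: the component pulling the steel block down the slope is mg sin 65° = 21 × 9.8 × 0.9063 = 186.517 N, and the normal force is N = mg cos 65° = 21 × 9.8 × 0.4226 = 86.971 N.
Kinetic friction acts up the slope with magnitude f = μN = 0.5 × 86.971 = 43.486 N.
Net force along the incline is 186.517 − 43.486 = 143.031 N, so a = 143.031 / 21 = 6.8110 m/s².

6.81 m/s²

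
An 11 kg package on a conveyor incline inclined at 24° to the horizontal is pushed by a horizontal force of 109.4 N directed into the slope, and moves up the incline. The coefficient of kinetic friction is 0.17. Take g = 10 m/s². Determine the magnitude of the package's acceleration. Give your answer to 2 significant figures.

The horizontal push has components F cos 24° = 109.4 × 0.9135 = 99.937 N up the incline and F sin 24° = 109.4 × 0.4067 = 44.493 N pressing into the surface.
The normal force is therefore N = mg cos 24° + F sin 24° = 100.485 + 44.493 = 144.978 N, and kinetic friction down the slope is μN = 0.17 × 144.978 = 24.646 N.
Along the incline: F cos 24° − mg sin 24° − μN = ma, so 99.937 − 44.737 − 24.646 = 11 a, giving a = 2.7776 m/s².

2.8 m/s²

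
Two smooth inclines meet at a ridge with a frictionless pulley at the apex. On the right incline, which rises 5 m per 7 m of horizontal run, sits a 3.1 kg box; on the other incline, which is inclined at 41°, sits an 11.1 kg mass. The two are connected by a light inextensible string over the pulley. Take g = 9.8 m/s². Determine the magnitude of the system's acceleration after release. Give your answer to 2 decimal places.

Resolve each weight along its own incline: the 3.1 kg mass has component 3.1 × 9.8 × sin 35.54° = 17.658 N down its slope, and the 11.1 kg mass has 11.1 × 9.8 × sin 41° = 71.366 N down its slope.
The 11.1 kg side's 71.366 N exceeds the other side's 17.658 N, so that mass slides down and the 3.1 kg mass slides up. Taking that direction as positive, Newton's second law for the whole system gives 71.366 − 17.658 = (3.1 + 11.1) a, so a = 53.708 / 14.2 = 3.7823 m/s².

3.78 m/s²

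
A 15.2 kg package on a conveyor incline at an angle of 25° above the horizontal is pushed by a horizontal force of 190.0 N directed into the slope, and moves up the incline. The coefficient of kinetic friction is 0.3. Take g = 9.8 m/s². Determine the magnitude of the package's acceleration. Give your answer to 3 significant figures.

2.94 m/s²

The horizontal push has components F cos 25° = 190.0 × 0.9063 = 172.197 N up the incline and F sin 25° = 190.0 × 0.4226 = 80.294 N pressing into the surface.
The normal force is therefore N = mg cos 25° + F sin 25° = 135.002 + 80.294 = 215.296 N, and kinetic friction down the slope is μN = 0.3 × 215.296 = 64.589 N.
Along the incline: F cos 25° − mg sin 25° − μN = ma, so 172.197 − 62.950 − 64.589 = 15.2 a, giving a = 2.9380 m/s².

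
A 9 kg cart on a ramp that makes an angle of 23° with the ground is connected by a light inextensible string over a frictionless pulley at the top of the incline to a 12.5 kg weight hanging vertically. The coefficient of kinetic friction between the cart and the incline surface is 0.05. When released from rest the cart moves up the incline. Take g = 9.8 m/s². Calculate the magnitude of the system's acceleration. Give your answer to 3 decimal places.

For the cart on the incline: the weight component along the slope is m₁g sin 23° = 9 × 9.8 × 0.3907 = 34.460 N and the normal force is N = m₁g cos 23° = 81.189 N.
Kinetic friction opposes the cart's motion up the incline: f = μN = 0.05 × 81.189 = 4.059 N acting down the slope.
Newton's second law for the cart (up-slope positive): T − 34.460 − 4.059 = 9 a. For the hanging weight (downward positive): 12.5 × 9.8 − T = 12.5 a.
Adding the two equations eliminates T: 83.981 = 21.5 a, so a = 3.9061 m/s².

3.906 m/s²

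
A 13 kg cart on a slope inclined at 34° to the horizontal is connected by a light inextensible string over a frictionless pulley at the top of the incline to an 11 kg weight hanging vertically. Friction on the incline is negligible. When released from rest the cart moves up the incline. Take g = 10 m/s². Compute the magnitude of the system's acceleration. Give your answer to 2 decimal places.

1.55 m/s²

For the cart on the incline: the weight component along the slope is m₁g sin 34° = 13 × 10 × 0.5592 = 72.696 N and the normal force is N = m₁g cos 34° = 107.775 N.
Newton's second law for the cart (up-slope positive): T − 72.696 = 13 a. For the hanging weight (downward positive): 11 × 10 − T = 11 a.
Adding the two equations eliminates T: 37.304 = 24 a, so a = 1.5543 m/s².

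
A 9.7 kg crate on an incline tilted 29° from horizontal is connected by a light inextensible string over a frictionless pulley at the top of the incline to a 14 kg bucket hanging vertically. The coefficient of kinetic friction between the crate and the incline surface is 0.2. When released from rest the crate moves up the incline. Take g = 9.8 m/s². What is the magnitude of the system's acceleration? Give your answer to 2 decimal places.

For the crate on the incline: the weight component along the slope is m₁g sin 29° = 9.7 × 9.8 × 0.4848 = 46.085 N and the normal force is N = m₁g cos 29° = 83.141 N.
Kinetic friction opposes the crate's motion up the incline: f = μN = 0.2 × 83.141 = 16.628 N acting down the slope.
Newton's second law for the crate (up-slope positive): T − 46.085 − 16.628 = 9.7 a. For the hanging bucket (downward positive): 14 × 9.8 − T = 14 a.
Adding the two equations eliminates T: 74.487 = 23.7 a, so a = 3.1429 m/s².

3.14 m/s²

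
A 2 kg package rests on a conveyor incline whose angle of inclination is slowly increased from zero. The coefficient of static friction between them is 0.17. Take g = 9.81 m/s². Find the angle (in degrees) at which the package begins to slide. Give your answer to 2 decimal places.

At the threshold of sliding, static friction is at its maximum μ_s N and exactly balances the weight component along the incline: mg sin θ = μ_s mg cos θ.
Hence tan θ = μ_s = 0.17, so θ = arctan(0.17) = 9.6480°.

9.65°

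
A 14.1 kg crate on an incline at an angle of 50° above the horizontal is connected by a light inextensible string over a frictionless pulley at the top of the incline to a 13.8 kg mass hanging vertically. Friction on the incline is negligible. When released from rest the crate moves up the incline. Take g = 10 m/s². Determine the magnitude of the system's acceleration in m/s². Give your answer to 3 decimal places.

1.075 m/s²

For the crate on the incline: the weight component along the slope is m₁g sin 50° = 14.1 × 10 × 0.7660 = 108.006 N and the normal force is N = m₁g cos 50° = 90.633 N.
Newton's second law for the crate (up-slope positive): T − 108.006 = 14.1 a. For the hanging mass (downward positive): 13.8 × 10 − T = 13.8 a.
Adding the two equations eliminates T: 29.994 = 27.9 a, so a = 1.0751 m/s².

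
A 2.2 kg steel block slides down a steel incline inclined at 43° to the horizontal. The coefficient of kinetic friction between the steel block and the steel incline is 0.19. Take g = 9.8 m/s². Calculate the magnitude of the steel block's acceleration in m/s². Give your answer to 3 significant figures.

5.32 m/s²

Resolving the weight along the incline: the component pulling the steel block down the slope is mg sin 43° = 2.2 × 9.8 × 0.6820 = 14.704 N, and the normal force is N = mg cos 43° = 2.2 × 9.8 × 0.7314 = 15.769 N.
Kinetic friction acts up the slope with magnitude f = μN = 0.19 × 15.769 = 2.996 N.
Net force along the incline is 14.704 − 2.996 = 11.708 N, so a = 11.708 / 2.2 = 5.3218 m/s².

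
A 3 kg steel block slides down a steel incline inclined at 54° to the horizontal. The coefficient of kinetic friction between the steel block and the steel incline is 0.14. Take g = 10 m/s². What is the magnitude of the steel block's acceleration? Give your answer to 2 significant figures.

7.3 m/s²

Resolving the weight along the incline: the component pulling the steel block down the slope is mg sin 54° = 3 × 10 × 0.8090 = 24.270 N, and the normal force is N = mg cos 54° = 3 × 10 × 0.5878 = 17.634 N.
Kinetic friction acts up the slope with magnitude f = μN = 0.14 × 17.634 = 2.469 N.
Net force along the incline is 24.270 − 2.469 = 21.801 N, so a = 21.801 / 3 = 7.2670 m/s².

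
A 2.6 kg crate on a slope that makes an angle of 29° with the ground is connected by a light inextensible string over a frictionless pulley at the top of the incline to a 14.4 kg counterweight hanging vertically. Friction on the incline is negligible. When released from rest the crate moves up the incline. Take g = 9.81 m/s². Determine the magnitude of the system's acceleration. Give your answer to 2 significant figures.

For the crate on the incline: the weight component along the slope is m₁g sin 29° = 2.6 × 9.81 × 0.4848 = 12.365 N and the normal force is N = m₁g cos 29° = 22.308 N.
Newton's second law for the crate (up-slope positive): T − 12.365 = 2.6 a. For the hanging counterweight (downward positive): 14.4 × 9.81 − T = 14.4 a.
Adding the two equations eliminates T: 128.899 = 17 a, so a = 7.5823 m/s².

7.6 m/s²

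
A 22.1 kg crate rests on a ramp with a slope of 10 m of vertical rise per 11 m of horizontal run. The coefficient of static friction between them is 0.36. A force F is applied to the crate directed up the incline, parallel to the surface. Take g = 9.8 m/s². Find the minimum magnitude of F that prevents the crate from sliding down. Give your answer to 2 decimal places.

88.00 N

The normal force is N = mg cos 42.27° = 160.256 N. With F at its minimum the crate is on the verge of sliding down, so static friction is at its maximum μ_s N = 0.36 × 160.256 = 57.692 N and acts up the slope.
Equilibrium along the incline: F + μ_s N = mg sin 42.27°, so F = 145.687 − 57.692 = 87.995 N.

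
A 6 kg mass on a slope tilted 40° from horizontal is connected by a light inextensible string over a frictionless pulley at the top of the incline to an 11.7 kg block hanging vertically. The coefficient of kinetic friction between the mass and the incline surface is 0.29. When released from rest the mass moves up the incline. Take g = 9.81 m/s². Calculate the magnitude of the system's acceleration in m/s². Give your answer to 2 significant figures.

3.6 m/s²

For the mass on the incline: the weight component along the slope is m₁g sin 40° = 6 × 9.81 × 0.6428 = 37.835 N and the normal force is N = m₁g cos 40° = 45.089 N.
Kinetic friction opposes the mass's motion up the incline: f = μN = 0.29 × 45.089 = 13.076 N acting down the slope.
Newton's second law for the mass (up-slope positive): T − 37.835 − 13.076 = 6 a. For the hanging block (downward positive): 11.7 × 9.81 − T = 11.7 a.
Adding the two equations eliminates T: 63.866 = 17.7 a, so a = 3.6082 m/s².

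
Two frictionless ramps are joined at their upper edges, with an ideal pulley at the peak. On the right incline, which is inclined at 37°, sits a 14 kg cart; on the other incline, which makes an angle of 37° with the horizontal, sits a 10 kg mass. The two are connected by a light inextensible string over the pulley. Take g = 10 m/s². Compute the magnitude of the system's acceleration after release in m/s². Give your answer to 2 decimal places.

Resolve each weight along its own incline: the 14 kg mass has component 14 × 10 × sin 37° = 84.254 N down its slope, and the 10 kg mass has 10 × 10 × sin 37° = 60.182 N down its slope.
The 14 kg side's 84.254 N exceeds the other side's 60.182 N, so that mass slides down and the 10 kg mass slides up. Taking that direction as positive, Newton's second law for the whole system gives 84.254 − 60.182 = (14 + 10) a, so a = 24.072 / 24 = 1.0030 m/s².

1.00 m/s²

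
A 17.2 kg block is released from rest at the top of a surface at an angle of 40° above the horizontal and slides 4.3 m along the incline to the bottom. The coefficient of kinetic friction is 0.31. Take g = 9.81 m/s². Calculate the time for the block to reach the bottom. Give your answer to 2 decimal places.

1.47 s

The weight component along the incline is mg sin 40° = 108.459 N and the normal force is N = mg cos 40° = 129.256 N.
Friction up the slope is f = μN = 0.31 × 129.256 = 40.069 N, so the net downslope force is 108.459 − 40.069 = 68.390 N and a = 68.390 / 17.2 = 3.9762 m/s².
Starting from rest, L = ½at², so t = √(2L/a) = √(2 × 4.3 / 3.9762) = 1.4707 s.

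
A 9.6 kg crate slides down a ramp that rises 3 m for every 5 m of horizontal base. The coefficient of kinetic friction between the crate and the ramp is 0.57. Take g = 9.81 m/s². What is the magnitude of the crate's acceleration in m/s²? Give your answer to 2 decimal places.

0.25 m/s²

Resolving the weight along the incline: the component pulling the crate down the slope is mg sin 30.96° = 9.6 × 9.81 × 0.5145 = 48.454 N, and the normal force is N = mg cos 30.96° = 9.6 × 9.81 × 0.8575 = 80.756 N.
Kinetic friction acts up the slope with magnitude f = μN = 0.57 × 80.756 = 46.031 N.
Net force along the incline is 48.454 − 46.031 = 2.423 N, so a = 2.423 / 9.6 = 0.2524 m/s².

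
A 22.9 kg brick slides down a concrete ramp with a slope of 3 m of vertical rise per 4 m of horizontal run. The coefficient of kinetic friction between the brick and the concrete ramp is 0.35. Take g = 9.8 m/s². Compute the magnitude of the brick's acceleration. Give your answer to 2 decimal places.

3.14 m/s²

Resolving the weight along the incline: the component pulling the brick down the slope is mg sin 36.87° = 22.9 × 9.8 × 0.6000 = 134.652 N, and the normal force is N = mg cos 36.87° = 22.9 × 9.8 × 0.8000 = 179.536 N.
Kinetic friction acts up the slope with magnitude f = μN = 0.35 × 179.536 = 62.838 N.
Net force along the incline is 134.652 − 62.838 = 71.814 N, so a = 71.814 / 22.9 = 3.1360 m/s².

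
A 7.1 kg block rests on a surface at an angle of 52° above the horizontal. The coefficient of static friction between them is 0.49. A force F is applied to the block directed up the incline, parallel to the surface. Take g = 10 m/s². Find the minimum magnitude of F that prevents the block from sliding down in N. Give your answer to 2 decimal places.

The normal force is N = mg cos 52° = 43.712 N. With F at its minimum the block is on the verge of sliding down, so static friction is at its maximum μ_s N = 0.49 × 43.712 = 21.419 N and acts up the slope.
Equilibrium along the incline: F + μ_s N = mg sin 52°, so F = 55.949 − 21.419 = 34.530 N.

34.53 N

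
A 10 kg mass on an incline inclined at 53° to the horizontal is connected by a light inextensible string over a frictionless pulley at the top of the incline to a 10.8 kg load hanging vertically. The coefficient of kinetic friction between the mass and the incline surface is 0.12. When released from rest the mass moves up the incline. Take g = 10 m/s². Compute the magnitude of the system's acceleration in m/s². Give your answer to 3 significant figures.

1.01 m/s²

For the mass on the incline: the weight component along the slope is m₁g sin 53° = 10 × 10 × 0.7986 = 79.860 N and the normal force is N = m₁g cos 53° = 60.182 N.
Kinetic friction opposes the mass's motion up the incline: f = μN = 0.12 × 60.182 = 7.222 N acting down the slope.
Newton's second law for the mass (up-slope positive): T − 79.860 − 7.222 = 10 a. For the hanging load (downward positive): 10.8 × 10 − T = 10.8 a.
Adding the two equations eliminates T: 20.918 = 20.8 a, so a = 1.0057 m/s².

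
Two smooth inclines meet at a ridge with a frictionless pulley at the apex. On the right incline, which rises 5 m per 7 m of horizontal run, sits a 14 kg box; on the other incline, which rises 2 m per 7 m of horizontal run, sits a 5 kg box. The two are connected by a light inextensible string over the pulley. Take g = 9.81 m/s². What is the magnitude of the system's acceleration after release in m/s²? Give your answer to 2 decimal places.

Resolve each weight along its own incline: the 14 kg mass has component 14 × 9.81 × sin 35.54° = 79.827 N down its slope, and the 5 kg mass has 5 × 9.81 × sin 15.95° = 13.475 N down its slope.
The 14 kg side's 79.827 N exceeds the other side's 13.475 N, so that mass slides down and the 5 kg mass slides up. Taking that direction as positive, Newton's second law for the whole system gives 79.827 − 13.475 = (14 + 5) a, so a = 66.352 / 19 = 3.4922 m/s².

3.49 m/s²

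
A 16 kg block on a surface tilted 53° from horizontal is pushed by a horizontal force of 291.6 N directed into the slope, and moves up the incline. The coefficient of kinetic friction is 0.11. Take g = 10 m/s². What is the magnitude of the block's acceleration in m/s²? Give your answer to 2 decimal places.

The horizontal push has components F cos 53° = 291.6 × 0.6018 = 175.485 N up the incline and F sin 53° = 291.6 × 0.7986 = 232.872 N pressing into the surface.
The normal force is therefore N = mg cos 53° + F sin 53° = 96.288 + 232.872 = 329.160 N, and kinetic friction down the slope is μN = 0.11 × 329.160 = 36.208 N.
Along the incline: F cos 53° − mg sin 53° − μN = ma, so 175.485 − 127.776 − 36.208 = 16 a, giving a = 0.7188 m/s².

0.72 m/s²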